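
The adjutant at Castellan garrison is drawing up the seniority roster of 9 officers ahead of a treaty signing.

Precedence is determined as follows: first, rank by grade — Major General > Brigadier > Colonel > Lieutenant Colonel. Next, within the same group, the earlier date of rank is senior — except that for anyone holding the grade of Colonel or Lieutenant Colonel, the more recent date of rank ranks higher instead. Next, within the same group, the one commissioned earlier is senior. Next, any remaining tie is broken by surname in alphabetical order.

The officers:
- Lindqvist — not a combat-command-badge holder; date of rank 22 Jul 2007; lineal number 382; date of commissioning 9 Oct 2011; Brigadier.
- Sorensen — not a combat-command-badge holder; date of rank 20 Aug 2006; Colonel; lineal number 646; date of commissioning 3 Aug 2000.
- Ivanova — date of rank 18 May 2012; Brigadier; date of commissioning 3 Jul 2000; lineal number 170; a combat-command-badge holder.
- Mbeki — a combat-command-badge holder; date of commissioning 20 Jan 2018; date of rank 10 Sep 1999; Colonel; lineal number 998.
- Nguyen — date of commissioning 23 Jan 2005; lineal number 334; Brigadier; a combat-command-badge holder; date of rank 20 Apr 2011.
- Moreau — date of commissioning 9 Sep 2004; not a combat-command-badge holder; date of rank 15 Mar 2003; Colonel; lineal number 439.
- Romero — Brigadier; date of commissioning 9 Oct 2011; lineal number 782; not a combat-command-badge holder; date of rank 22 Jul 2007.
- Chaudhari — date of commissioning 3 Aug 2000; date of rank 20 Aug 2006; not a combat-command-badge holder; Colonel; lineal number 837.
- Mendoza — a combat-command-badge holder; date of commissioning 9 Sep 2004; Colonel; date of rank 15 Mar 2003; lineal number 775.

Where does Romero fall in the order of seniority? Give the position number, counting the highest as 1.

By grade: Lindqvist, Romero, Nguyen and Ivanova (Brigadier); then Chaudhari, Sorensen, Mendoza, Moreau and Mbeki (Colonel).
Among Lindqvist, Romero, Nguyen and Ivanova, by date of rank (earlier first): Lindqvist and Romero (22 Jul 2007) before Nguyen (20 Apr 2011) before Ivanova (18 May 2012).
Lindqvist and Romero both have date of commissioning 9 Oct 2011, so the next rule applies.
Among Lindqvist and Romero, alphabetically by surname: Lindqvist before Romero.
Among Chaudhari, Sorensen, Mendoza, Moreau and Mbeki, by date of rank (later first) (reversed rule for this group): Chaudhari and Sorensen (20 Aug 2006) before Mendoza and Moreau (15 Mar 2003) before Mbeki (10 Sep 1999).
Chaudhari and Sorensen both have date of commissioning 3 Aug 2000, so the next rule applies.
Among Chaudhari and Sorensen, alphabetically by surname: Chaudhari before Sorensen.
Mendoza and Moreau both have date of commissioning 9 Sep 2004, so the next rule applies.
Among Mendoza and Moreau, alphabetically by surname: Mendoza before Moreau.
Order: Lindqvist, Romero, Nguyen, Ivanova, Chaudhari, Sorensen, Mendoza, Moreau, Mbeki. So position 2.

2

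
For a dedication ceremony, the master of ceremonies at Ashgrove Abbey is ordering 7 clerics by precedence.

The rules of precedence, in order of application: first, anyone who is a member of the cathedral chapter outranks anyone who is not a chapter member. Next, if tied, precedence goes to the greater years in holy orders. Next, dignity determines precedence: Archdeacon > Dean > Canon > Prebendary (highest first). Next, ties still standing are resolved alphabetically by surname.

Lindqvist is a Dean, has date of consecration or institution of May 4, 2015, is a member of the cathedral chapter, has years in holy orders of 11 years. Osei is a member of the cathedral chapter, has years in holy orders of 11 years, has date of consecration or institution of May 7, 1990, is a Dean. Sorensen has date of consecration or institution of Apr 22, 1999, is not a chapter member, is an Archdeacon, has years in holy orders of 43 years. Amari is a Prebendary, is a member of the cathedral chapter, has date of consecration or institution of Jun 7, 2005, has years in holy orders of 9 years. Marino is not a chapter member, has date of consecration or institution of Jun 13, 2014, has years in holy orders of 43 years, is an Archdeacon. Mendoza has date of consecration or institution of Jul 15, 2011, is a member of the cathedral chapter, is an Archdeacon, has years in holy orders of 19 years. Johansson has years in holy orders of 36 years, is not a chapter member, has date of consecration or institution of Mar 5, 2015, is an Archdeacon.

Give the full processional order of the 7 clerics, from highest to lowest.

Mendoza, Lindqvist, Osei, Amari, Marino, Sorensen, Johansson

By the first rule: Mendoza, Lindqvist, Osei and Amari (each a member of the cathedral chapter); then Marino, Sorensen and Johansson (each not a chapter member).
Among Mendoza, Lindqvist, Osei and Amari, by years in holy orders (higher first): Mendoza (19 years) before Lindqvist and Osei (11 years) before Amari (9 years).
Lindqvist and Osei are each Dean, so the next rule applies.
Among Lindqvist and Osei, alphabetically by surname: Lindqvist before Osei.
Among Marino, Sorensen and Johansson, by years in holy orders (higher first): Marino and Sorensen (43 years) before Johansson (36 years).
Marino and Sorensen are each Archdeacon, so the next rule applies.
Among Marino and Sorensen, alphabetically by surname: Marino before Sorensen.
Full order: Mendoza, Lindqvist, Osei, Amari, Marino, Sorensen, Johansson.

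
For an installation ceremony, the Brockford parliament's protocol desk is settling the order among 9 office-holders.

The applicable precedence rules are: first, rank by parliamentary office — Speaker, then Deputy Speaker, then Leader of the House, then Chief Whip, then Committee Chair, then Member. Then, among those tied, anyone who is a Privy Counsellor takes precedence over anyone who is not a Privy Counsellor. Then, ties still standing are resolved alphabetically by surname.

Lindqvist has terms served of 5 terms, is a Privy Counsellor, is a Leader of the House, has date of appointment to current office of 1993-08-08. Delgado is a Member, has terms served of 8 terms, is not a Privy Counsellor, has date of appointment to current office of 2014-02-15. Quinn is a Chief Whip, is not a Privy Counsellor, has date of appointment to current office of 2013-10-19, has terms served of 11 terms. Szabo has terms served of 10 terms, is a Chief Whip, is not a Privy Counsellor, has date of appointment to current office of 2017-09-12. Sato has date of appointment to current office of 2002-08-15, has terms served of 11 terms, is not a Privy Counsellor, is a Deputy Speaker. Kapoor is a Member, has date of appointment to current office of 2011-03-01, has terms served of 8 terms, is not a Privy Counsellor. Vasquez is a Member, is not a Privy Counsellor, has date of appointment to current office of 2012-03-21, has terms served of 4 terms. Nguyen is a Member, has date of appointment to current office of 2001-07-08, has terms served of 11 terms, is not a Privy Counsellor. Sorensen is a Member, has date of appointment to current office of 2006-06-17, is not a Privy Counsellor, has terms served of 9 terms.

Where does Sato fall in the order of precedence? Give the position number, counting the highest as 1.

By parliamentary office: Sato (Deputy Speaker); then Lindqvist (Leader of the House); then Quinn and Szabo (Chief Whip); then Delgado, Kapoor, Nguyen, Sorensen and Vasquez (Member).
Quinn and Szabo are each not a Privy Counsellor, so the next rule applies.
Among Quinn and Szabo, alphabetically by surname: Quinn before Szabo.
Delgado, Kapoor, Nguyen, Sorensen and Vasquez are each not a Privy Counsellor, so the next rule applies.
Among Delgado, Kapoor, Nguyen, Sorensen and Vasquez, alphabetically by surname: Delgado before Kapoor before Nguyen before Sorensen before Vasquez.
Order: Sato, Lindqvist, Quinn, Szabo, Delgado, Kapoor, Nguyen, Sorensen, Vasquez. So position 1.

1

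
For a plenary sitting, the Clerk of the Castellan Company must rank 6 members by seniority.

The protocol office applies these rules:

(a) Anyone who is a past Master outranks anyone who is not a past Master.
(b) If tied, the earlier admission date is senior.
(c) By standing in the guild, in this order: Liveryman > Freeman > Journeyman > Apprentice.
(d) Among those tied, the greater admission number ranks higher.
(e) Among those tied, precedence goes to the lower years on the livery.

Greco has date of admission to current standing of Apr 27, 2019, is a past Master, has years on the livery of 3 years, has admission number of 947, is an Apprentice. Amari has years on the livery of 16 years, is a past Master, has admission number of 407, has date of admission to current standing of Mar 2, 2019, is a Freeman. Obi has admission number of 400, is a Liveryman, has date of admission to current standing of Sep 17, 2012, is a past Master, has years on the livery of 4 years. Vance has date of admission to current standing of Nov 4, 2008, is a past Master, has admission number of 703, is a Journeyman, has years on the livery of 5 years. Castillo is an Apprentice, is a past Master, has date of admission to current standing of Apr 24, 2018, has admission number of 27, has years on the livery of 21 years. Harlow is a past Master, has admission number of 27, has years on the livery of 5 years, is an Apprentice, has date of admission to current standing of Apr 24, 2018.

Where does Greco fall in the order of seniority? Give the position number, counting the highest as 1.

By the first rule: Vance, Obi, Harlow, Castillo, Amari and Greco (each a past Master).
Among Vance, Obi, Harlow, Castillo, Amari and Greco, by date of admission to current standing (earlier first): Vance (Nov 4, 2008) before Obi (Sep 17, 2012) before Harlow and Castillo (Apr 24, 2018) before Amari (Mar 2, 2019) before Greco (Apr 27, 2019).
Harlow and Castillo are each Apprentice, so the next rule applies.
Harlow and Castillo both have admission number 27, so the next rule applies.
Among Harlow and Castillo, by years on the livery (lower first): Harlow (5 years) before Castillo (21 years).
Order: Vance, Obi, Harlow, Castillo, Amari, Greco. So position 6.

6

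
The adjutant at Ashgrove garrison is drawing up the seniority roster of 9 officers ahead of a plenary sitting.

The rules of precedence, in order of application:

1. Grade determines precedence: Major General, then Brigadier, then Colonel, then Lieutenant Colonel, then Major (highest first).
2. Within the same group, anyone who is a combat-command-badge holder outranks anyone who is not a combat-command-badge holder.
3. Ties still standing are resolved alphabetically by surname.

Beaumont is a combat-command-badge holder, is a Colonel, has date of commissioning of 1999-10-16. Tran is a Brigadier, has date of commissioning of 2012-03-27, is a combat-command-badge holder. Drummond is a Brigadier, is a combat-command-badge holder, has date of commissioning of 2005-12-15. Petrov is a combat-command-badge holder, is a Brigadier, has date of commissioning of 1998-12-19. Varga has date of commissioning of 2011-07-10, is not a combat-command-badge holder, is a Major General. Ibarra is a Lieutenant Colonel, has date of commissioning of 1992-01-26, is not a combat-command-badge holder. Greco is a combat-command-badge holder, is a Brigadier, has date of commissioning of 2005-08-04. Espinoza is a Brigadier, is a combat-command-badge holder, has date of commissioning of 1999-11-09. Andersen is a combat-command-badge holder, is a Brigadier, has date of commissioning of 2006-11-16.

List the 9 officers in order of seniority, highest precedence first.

Varga, Andersen, Drummond, Espinoza, Greco, Petrov, Tran, Beaumont, Ibarra

By grade: Varga (Major General); then Andersen, Drummond, Espinoza, Greco, Petrov and Tran (Brigadier); then Beaumont (Colonel); then Ibarra (Lieutenant Colonel).
Andersen, Drummond, Espinoza, Greco, Petrov and Tran are each a combat-command-badge holder, so the next rule applies.
Among Andersen, Drummond, Espinoza, Greco, Petrov and Tran, alphabetically by surname: Andersen before Drummond before Espinoza before Greco before Petrov before Tran.
Full order: Varga, Andersen, Drummond, Espinoza, Greco, Petrov, Tran, Beaumont, Ibarra.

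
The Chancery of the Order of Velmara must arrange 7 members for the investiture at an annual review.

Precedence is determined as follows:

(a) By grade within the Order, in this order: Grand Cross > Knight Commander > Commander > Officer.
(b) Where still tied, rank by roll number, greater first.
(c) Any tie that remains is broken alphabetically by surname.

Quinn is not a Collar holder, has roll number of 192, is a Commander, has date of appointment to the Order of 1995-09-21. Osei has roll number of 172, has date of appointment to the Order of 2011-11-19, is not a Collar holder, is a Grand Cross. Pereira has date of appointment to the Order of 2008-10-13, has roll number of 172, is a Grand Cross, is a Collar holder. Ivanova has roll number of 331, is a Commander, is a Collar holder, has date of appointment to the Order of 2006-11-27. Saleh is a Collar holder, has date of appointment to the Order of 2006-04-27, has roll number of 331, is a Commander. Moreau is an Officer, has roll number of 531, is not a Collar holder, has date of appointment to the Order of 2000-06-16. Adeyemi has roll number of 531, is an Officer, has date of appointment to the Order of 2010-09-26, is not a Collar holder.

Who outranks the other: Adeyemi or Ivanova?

Ivanova

By grade within the Order: Osei and Pereira (Grand Cross); then Ivanova, Saleh and Quinn (Commander); then Adeyemi and Moreau (Officer).
Osei and Pereira both have roll number 172, so the next rule applies.
Among Osei and Pereira, alphabetically by surname: Osei before Pereira.
Among Ivanova, Saleh and Quinn, by roll number (higher first): Ivanova and Saleh (331) before Quinn (192).
Among Ivanova and Saleh, alphabetically by surname: Ivanova before Saleh.
Adeyemi and Moreau both have roll number 531, so the next rule applies.
Among Adeyemi and Moreau, alphabetically by surname: Adeyemi before Moreau.
So Ivanova takes precedence.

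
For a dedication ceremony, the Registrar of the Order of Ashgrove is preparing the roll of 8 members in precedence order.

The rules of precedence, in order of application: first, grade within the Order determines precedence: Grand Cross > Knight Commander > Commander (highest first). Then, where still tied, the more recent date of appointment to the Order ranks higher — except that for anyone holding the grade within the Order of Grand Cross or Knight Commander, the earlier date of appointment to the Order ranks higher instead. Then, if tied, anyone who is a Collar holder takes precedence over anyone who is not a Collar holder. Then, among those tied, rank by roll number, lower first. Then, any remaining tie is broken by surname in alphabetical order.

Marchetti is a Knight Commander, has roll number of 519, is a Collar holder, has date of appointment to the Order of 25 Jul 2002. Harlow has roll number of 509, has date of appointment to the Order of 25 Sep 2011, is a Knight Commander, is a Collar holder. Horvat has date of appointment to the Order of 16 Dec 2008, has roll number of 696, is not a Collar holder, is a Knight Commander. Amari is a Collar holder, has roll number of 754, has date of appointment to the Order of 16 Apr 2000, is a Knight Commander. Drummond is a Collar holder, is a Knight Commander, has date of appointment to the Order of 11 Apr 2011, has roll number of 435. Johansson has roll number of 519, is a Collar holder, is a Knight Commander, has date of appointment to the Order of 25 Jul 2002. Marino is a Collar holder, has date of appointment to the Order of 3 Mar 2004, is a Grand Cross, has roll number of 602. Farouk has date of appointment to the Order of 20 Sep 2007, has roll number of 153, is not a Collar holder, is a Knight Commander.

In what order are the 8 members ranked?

By grade within the Order: Marino (Grand Cross); then Amari, Johansson, Marchetti, Farouk, Horvat, Drummond and Harlow (Knight Commander).
Among Amari, Johansson, Marchetti, Farouk, Horvat, Drummond and Harlow, by date of appointment to the Order (earlier first) (reversed rule for this group): Amari (16 Apr 2000) before Johansson and Marchetti (25 Jul 2002) before Farouk (20 Sep 2007) before Horvat (16 Dec 2008) before Drummond (11 Apr 2011) before Harlow (25 Sep 2011).
Johansson and Marchetti are each a Collar holder, so the next rule applies.
Johansson and Marchetti both have roll number 519, so the next rule applies.
Among Johansson and Marchetti, alphabetically by surname: Johansson before Marchetti.
Full order: Marino, Amari, Johansson, Marchetti, Farouk, Horvat, Drummond, Harlow.

Marino, Amari, Johansson, Marchetti, Farouk, Horvat, Drummond, Harlow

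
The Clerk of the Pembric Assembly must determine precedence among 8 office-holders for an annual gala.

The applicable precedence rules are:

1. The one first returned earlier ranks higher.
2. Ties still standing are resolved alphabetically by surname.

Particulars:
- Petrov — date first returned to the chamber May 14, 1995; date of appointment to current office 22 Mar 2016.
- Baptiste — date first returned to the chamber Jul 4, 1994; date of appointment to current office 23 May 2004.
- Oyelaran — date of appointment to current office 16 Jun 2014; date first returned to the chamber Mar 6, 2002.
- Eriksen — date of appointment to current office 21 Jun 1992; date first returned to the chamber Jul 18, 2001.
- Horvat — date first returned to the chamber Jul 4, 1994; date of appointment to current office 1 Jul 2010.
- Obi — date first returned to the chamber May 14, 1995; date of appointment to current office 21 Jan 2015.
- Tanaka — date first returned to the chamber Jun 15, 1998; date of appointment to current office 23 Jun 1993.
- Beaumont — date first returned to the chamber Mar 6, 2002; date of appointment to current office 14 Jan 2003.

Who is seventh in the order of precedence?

Beaumont

By date first returned to the chamber (earlier first): Baptiste and Horvat (both Jul 4, 1994); then Obi and Petrov (both May 14, 1995); then Tanaka (Jun 15, 1998); then Eriksen (Jul 18, 2001); then Beaumont and Oyelaran (both Mar 6, 2002).
Among Baptiste and Horvat, alphabetically by surname: Baptiste before Horvat.
Among Obi and Petrov, alphabetically by surname: Obi before Petrov.
Among Beaumont and Oyelaran, alphabetically by surname: Beaumont before Oyelaran.
Order: Baptiste, Horvat, Obi, Petrov, Tanaka, Eriksen, Beaumont, Oyelaran.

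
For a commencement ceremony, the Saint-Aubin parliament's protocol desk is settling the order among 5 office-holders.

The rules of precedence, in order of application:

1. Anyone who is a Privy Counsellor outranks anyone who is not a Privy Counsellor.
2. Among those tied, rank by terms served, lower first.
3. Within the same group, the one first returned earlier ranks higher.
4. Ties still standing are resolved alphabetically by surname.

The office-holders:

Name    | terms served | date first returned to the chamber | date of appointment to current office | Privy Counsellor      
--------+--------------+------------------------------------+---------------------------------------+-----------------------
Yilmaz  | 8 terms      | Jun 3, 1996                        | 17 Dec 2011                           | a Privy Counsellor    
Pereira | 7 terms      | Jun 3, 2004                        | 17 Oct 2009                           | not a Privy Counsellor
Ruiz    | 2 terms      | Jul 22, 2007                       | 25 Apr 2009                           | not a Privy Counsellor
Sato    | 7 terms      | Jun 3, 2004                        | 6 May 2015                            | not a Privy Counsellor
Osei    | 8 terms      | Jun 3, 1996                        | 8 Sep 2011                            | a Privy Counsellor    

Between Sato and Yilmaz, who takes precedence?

By the first rule: Osei and Yilmaz (both a Privy Counsellor); then Ruiz, Pereira and Sato (each not a Privy Counsellor).
Osei and Yilmaz both have terms served 8 terms, so the next rule applies.
Osei and Yilmaz both have date first returned to the chamber Jun 3, 1996, so the next rule applies.
Among Osei and Yilmaz, alphabetically by surname: Osei before Yilmaz.
Among Ruiz, Pereira and Sato, by terms served (lower first): Ruiz (2 terms) before Pereira and Sato (7 terms).
Pereira and Sato both have date first returned to the chamber Jun 3, 2004, so the next rule applies.
Among Pereira and Sato, alphabetically by surname: Pereira before Sato.
So Yilmaz takes precedence.

Yilmaz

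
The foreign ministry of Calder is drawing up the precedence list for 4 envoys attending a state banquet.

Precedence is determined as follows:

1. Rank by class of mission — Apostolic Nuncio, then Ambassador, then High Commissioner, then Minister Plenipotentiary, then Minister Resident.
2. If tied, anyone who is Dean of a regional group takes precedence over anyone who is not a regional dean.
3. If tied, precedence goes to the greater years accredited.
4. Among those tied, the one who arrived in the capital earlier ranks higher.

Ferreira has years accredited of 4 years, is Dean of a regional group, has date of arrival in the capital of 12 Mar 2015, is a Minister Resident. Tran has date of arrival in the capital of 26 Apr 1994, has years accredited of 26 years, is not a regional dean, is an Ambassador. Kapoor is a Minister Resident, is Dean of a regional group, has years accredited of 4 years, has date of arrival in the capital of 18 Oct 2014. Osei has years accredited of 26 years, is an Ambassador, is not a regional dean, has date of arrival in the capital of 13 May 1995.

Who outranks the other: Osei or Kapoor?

Osei

By class of mission: Tran and Osei (Ambassador); then Kapoor and Ferreira (Minister Resident).
Tran and Osei are each not a regional dean, so the next rule applies.
Tran and Osei both have years accredited 26 years, so the next rule applies.
Among Tran and Osei, by date of arrival in the capital (earlier first): Tran (26 Apr 1994) before Osei (13 May 1995).
Kapoor and Ferreira are each Dean of a regional group, so the next rule applies.
Kapoor and Ferreira both have years accredited 4 years, so the next rule applies.
Among Kapoor and Ferreira, by date of arrival in the capital (earlier first): Kapoor (18 Oct 2014) before Ferreira (12 Mar 2015).
So Osei takes precedence.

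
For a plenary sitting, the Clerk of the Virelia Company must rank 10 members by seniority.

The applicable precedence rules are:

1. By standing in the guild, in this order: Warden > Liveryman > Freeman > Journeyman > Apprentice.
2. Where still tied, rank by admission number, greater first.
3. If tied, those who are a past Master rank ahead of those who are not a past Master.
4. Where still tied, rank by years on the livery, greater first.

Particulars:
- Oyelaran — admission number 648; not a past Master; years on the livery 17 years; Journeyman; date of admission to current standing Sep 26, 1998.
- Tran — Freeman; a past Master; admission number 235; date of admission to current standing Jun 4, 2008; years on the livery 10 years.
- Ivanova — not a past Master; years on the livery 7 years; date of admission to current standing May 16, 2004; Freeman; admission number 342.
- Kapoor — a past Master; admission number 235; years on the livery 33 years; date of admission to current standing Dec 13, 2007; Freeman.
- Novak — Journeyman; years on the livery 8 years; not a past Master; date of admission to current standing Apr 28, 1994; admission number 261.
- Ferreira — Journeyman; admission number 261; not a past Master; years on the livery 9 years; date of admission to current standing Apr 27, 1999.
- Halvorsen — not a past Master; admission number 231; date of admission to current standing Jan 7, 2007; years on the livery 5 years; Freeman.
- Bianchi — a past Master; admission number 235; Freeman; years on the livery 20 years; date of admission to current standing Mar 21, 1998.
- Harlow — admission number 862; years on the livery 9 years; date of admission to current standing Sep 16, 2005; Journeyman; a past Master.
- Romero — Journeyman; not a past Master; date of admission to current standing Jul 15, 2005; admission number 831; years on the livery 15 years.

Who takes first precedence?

Ivanova

By standing in the guild: Ivanova, Kapoor, Bianchi, Tran and Halvorsen (Freeman); then Harlow, Romero, Oyelaran, Ferreira and Novak (Journeyman).
Among Ivanova, Kapoor, Bianchi, Tran and Halvorsen, by admission number (higher first): Ivanova (342) before Kapoor, Bianchi and Tran (235) before Halvorsen (231).
Kapoor, Bianchi and Tran are each a past Master, so the next rule applies.
Among Kapoor, Bianchi and Tran, by years on the livery (higher first): Kapoor (33 years) before Bianchi (20 years) before Tran (10 years).
Among Harlow, Romero, Oyelaran, Ferreira and Novak, by admission number (higher first): Harlow (862) before Romero (831) before Oyelaran (648) before Ferreira and Novak (261).
Ferreira and Novak are each not a past Master, so the next rule applies.
Among Ferreira and Novak, by years on the livery (higher first): Ferreira (9 years) before Novak (8 years).
Order: Ivanova, Kapoor, Bianchi, Tran, Halvorsen, Harlow, Romero, Oyelaran, Ferreira, Novak.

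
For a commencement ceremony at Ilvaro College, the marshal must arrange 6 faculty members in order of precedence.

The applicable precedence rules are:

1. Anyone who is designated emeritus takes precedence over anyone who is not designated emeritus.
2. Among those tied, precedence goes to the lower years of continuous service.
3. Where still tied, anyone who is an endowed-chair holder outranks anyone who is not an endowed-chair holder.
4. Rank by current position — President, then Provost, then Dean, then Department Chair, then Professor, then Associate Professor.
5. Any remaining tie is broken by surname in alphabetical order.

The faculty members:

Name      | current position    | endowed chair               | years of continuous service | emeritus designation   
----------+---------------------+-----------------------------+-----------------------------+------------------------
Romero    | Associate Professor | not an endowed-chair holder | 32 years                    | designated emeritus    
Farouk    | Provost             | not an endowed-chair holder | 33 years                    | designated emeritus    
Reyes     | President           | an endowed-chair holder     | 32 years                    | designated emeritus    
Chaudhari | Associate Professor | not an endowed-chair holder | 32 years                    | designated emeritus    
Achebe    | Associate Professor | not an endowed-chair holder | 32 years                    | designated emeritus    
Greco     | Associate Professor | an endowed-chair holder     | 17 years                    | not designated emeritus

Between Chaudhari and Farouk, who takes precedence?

Chaudhari

By the first rule: Reyes, Achebe, Chaudhari, Romero and Farouk (each designated emeritus); then Greco (not designated emeritus).
Among Reyes, Achebe, Chaudhari, Romero and Farouk, by years of continuous service (lower first): Reyes, Achebe, Chaudhari and Romero (32 years) before Farouk (33 years).
Among Reyes, Achebe, Chaudhari and Romero, an endowed-chair holder before not an endowed-chair holder: Reyes (an endowed-chair holder) before Achebe, Chaudhari and Romero (not an endowed-chair holder).
Achebe, Chaudhari and Romero are each Associate Professor, so the next rule applies.
Among Achebe, Chaudhari and Romero, alphabetically by surname: Achebe before Chaudhari before Romero.
So Chaudhari takes precedence.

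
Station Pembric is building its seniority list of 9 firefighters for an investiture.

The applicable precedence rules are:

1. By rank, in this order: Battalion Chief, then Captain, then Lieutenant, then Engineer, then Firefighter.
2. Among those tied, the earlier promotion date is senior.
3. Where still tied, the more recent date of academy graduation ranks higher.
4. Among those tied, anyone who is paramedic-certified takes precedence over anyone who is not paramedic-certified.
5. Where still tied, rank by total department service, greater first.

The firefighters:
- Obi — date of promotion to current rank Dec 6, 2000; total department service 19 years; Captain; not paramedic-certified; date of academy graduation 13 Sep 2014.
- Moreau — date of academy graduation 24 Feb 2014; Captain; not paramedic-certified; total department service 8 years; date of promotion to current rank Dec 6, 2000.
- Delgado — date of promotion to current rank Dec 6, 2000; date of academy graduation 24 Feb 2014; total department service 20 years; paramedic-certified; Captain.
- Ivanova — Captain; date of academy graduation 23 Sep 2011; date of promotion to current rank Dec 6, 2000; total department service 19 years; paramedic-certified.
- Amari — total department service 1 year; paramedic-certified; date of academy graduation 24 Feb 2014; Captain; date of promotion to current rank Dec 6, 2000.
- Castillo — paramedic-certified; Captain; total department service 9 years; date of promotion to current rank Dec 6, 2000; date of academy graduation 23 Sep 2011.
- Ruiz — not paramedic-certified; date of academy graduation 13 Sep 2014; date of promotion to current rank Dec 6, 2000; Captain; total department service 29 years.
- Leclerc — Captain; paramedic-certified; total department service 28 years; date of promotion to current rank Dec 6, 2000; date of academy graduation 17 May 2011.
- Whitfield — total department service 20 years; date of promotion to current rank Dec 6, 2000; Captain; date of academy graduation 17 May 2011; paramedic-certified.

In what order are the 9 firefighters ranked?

By rank: Ruiz, Obi, Delgado, Amari, Moreau, Ivanova, Castillo, Leclerc and Whitfield (Captain).
Ruiz, Obi, Delgado, Amari, Moreau, Ivanova, Castillo, Leclerc and Whitfield all have date of promotion to current rank Dec 6, 2000, so the next rule applies.
Among Ruiz, Obi, Delgado, Amari, Moreau, Ivanova, Castillo, Leclerc and Whitfield, by date of academy graduation (later first): Ruiz and Obi (13 Sep 2014) before Delgado, Amari and Moreau (24 Feb 2014) before Ivanova and Castillo (23 Sep 2011) before Leclerc and Whitfield (17 May 2011).
Ruiz and Obi are each not paramedic-certified, so the next rule applies.
Among Ruiz and Obi, by total department service (higher first): Ruiz (29 years) before Obi (19 years).
Among Delgado, Amari and Moreau, paramedic-certified before not paramedic-certified: Delgado and Amari (paramedic-certified) before Moreau (not paramedic-certified).
Among Delgado and Amari, by total department service (higher first): Delgado (20 years) before Amari (1 year).
Ivanova and Castillo are each paramedic-certified, so the next rule applies.
Among Ivanova and Castillo, by total department service (higher first): Ivanova (19 years) before Castillo (9 years).
Leclerc and Whitfield are each paramedic-certified, so the next rule applies.
Among Leclerc and Whitfield, by total department service (higher first): Leclerc (28 years) before Whitfield (20 years).
Full order: Ruiz, Obi, Delgado, Amari, Moreau, Ivanova, Castillo, Leclerc, Whitfield.

Ruiz, Obi, Delgado, Amari, Moreau, Ivanova, Castillo, Leclerc, Whitfield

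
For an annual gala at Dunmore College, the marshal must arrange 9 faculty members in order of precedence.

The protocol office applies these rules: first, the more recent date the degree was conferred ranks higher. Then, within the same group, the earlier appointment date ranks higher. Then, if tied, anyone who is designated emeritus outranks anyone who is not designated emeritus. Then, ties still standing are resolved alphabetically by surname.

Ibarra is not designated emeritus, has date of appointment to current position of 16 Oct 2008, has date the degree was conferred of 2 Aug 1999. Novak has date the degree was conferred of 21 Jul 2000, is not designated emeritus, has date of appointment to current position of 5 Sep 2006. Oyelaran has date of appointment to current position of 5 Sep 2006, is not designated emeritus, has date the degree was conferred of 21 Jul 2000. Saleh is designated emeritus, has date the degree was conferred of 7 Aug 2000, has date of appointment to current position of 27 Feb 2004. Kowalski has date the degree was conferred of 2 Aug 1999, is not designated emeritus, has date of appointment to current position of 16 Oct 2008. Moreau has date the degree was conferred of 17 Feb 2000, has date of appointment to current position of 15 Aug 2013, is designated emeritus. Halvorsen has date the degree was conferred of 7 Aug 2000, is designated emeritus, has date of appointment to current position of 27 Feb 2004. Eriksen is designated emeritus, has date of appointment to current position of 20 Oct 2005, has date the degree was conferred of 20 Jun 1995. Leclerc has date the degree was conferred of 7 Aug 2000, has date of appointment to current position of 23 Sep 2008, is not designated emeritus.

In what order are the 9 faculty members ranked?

By date the degree was conferred (later first): Halvorsen, Saleh and Leclerc (each 7 Aug 2000); then Novak and Oyelaran (both 21 Jul 2000); then Moreau (17 Feb 2000); then Ibarra and Kowalski (both 2 Aug 1999); then Eriksen (20 Jun 1995).
Among Halvorsen, Saleh and Leclerc, by date of appointment to current position (earlier first): Halvorsen and Saleh (27 Feb 2004) before Leclerc (23 Sep 2008).
Halvorsen and Saleh are each designated emeritus, so the next rule applies.
Among Halvorsen and Saleh, alphabetically by surname: Halvorsen before Saleh.
Novak and Oyelaran both have date of appointment to current position 5 Sep 2006, so the next rule applies.
Novak and Oyelaran are each not designated emeritus, so the next rule applies.
Among Novak and Oyelaran, alphabetically by surname: Novak before Oyelaran.
Ibarra and Kowalski both have date of appointment to current position 16 Oct 2008, so the next rule applies.
Ibarra and Kowalski are each not designated emeritus, so the next rule applies.
Among Ibarra and Kowalski, alphabetically by surname: Ibarra before Kowalski.
Full order: Halvorsen, Saleh, Leclerc, Novak, Oyelaran, Moreau, Ibarra, Kowalski, Eriksen.

Halvorsen, Saleh, Leclerc, Novak, Oyelaran, Moreau, Ibarra, Kowalski, Eriksen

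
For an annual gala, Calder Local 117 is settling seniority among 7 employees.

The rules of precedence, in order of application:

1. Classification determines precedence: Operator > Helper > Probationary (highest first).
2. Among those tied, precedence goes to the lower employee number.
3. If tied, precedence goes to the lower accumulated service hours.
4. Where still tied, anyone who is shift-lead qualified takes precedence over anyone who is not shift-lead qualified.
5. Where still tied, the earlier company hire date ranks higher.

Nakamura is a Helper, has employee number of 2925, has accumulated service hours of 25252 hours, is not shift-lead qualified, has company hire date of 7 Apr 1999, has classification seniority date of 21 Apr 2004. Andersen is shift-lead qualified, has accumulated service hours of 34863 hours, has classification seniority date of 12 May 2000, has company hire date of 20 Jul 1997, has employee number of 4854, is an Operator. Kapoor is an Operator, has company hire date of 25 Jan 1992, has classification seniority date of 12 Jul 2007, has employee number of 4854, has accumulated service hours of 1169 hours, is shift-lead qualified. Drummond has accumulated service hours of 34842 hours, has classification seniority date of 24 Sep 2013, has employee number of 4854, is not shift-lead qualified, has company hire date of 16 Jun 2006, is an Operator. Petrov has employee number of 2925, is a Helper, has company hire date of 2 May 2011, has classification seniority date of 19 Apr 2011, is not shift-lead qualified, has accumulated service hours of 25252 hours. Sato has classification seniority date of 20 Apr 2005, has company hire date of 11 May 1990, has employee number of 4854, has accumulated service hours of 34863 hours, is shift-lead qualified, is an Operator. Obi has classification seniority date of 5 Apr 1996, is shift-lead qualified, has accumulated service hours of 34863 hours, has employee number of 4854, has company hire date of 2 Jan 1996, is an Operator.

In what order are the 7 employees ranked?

Kapoor, Drummond, Sato, Obi, Andersen, Nakamura, Petrov

By classification: Kapoor, Drummond, Sato, Obi and Andersen (Operator); then Nakamura and Petrov (Helper).
Kapoor, Drummond, Sato, Obi and Andersen all have employee number 4854, so the next rule applies.
Among Kapoor, Drummond, Sato, Obi and Andersen, by accumulated service hours (lower first): Kapoor (1169 hours) before Drummond (34842 hours) before Sato, Obi and Andersen (34863 hours).
Sato, Obi and Andersen are each shift-lead qualified, so the next rule applies.
Among Sato, Obi and Andersen, by company hire date (earlier first): Sato (11 May 1990) before Obi (2 Jan 1996) before Andersen (20 Jul 1997).
Nakamura and Petrov both have employee number 2925, so the next rule applies.
Nakamura and Petrov both have accumulated service hours 25252 hours, so the next rule applies.
Nakamura and Petrov are each not shift-lead qualified, so the next rule applies.
Among Nakamura and Petrov, by company hire date (earlier first): Nakamura (7 Apr 1999) before Petrov (2 May 2011).
Full order: Kapoor, Drummond, Sato, Obi, Andersen, Nakamura, Petrov.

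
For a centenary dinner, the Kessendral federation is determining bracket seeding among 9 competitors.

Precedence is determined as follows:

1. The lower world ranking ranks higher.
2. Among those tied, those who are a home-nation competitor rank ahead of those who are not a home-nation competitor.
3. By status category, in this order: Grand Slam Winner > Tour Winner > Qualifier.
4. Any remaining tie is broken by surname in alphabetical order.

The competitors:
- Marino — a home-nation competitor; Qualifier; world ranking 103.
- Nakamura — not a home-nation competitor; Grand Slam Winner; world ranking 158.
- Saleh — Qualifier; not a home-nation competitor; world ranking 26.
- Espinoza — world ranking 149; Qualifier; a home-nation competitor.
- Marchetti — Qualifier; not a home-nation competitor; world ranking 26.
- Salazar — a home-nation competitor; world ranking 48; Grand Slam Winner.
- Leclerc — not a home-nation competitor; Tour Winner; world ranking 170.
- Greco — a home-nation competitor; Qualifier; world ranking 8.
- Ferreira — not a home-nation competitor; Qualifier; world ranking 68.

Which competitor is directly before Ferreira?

By world ranking (lower first): Greco (8); then Marchetti and Saleh (both 26); then Salazar (48); then Ferreira (68); then Marino (103); then Espinoza (149); then Nakamura (158); then Leclerc (170).
Marchetti and Saleh are each not a home-nation competitor, so the next rule applies.
Marchetti and Saleh are each Qualifier, so the next rule applies.
Among Marchetti and Saleh, alphabetically by surname: Marchetti before Saleh.
Order: Greco, Marchetti, Saleh, Salazar, Ferreira, Marino, Espinoza, Nakamura, Leclerc.

Salazar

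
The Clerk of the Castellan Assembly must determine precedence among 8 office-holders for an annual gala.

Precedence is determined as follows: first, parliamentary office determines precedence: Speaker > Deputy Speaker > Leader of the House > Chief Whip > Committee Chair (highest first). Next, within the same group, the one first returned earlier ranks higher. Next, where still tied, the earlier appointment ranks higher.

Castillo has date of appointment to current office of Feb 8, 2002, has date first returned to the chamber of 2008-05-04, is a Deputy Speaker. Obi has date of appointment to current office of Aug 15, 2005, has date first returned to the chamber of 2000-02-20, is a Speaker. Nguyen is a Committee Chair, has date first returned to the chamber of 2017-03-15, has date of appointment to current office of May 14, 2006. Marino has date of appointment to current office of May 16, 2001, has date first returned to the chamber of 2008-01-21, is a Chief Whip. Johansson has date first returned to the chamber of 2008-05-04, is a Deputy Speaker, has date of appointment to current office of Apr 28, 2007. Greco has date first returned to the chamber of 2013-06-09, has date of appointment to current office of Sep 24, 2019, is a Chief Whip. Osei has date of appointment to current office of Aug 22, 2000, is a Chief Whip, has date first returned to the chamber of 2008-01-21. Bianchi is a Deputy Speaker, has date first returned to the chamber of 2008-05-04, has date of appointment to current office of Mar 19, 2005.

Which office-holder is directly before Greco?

Marino

By parliamentary office: Obi (Speaker); then Castillo, Bianchi and Johansson (Deputy Speaker); then Osei, Marino and Greco (Chief Whip); then Nguyen (Committee Chair).
Castillo, Bianchi and Johansson all have date first returned to the chamber 2008-05-04, so the next rule applies.
Among Castillo, Bianchi and Johansson, by date of appointment to current office (earlier first): Castillo (Feb 8, 2002) before Bianchi (Mar 19, 2005) before Johansson (Apr 28, 2007).
Among Osei, Marino and Greco, by date first returned to the chamber (earlier first): Osei and Marino (2008-01-21) before Greco (2013-06-09).
Among Osei and Marino, by date of appointment to current office (earlier first): Osei (Aug 22, 2000) before Marino (May 16, 2001).
Order: Obi, Castillo, Bianchi, Johansson, Osei, Marino, Greco, Nguyen.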